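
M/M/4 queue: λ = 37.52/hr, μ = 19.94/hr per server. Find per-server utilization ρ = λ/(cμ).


ρ = λ/(cμ) = 37.52/(4·19.94) = 37.52/79.76 = 0.4704

Final: 0.4704


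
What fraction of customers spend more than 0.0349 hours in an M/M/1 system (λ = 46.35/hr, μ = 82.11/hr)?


W ~ Exponential(μ−λ) for M/M/1.
μ − λ = 82.11 − 46.35 = 35.7600
P(W > t) = e^{−(μ−λ)t} = e^{−1.2480} = 0.287071

Final: 0.287071


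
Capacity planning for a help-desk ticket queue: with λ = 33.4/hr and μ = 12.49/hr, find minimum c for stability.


Stability requires cμ > λ ⇔ c > λ/μ.
λ/μ = 33.4/12.49 = 2.6741
Minimum integer c = ⌊2.6741⌋ + 1 = 3
Check: 3·12.49 = 37.47 > 33.4, while 2·12.49 = 24.98 ≤ 33.4

Final: 3 servers


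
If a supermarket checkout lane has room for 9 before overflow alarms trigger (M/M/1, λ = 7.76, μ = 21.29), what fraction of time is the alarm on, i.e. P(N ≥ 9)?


ρ = 7.76/21.29 = 0.3645
P(N ≥ n) = ρ^n = 0.3645^9 = 0.0001135

Final: 0.0001135


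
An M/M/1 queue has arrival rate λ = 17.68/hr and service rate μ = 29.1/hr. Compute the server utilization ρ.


ρ = λ/μ = 17.68/29.1 = 0.6076

Final: 0.6076


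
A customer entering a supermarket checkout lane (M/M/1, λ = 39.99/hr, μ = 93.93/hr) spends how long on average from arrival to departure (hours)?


W = 1/(μ−λ) = 1/(93.93 − 39.99) = 1/53.94 = 0.01854 hr

Final: 0.01854 hr


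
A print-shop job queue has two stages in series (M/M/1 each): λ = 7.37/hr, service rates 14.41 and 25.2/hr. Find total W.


Each node sees arrival rate λ = 7.37/hr (tandem ⇒ throughput preserved).
W₁ = 1/(μ₁−λ) = 1/(14.41−7.37) = 0.14205 hr
W₂ = 1/(μ₂−λ) = 1/(25.2−7.37) = 0.05609 hr
W_total = W₁ + W₂ = 0.14205 + 0.05609 = 0.19813 hr

Final: 0.19813 hr


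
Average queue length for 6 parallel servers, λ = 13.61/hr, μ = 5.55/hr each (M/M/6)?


a = λ/μ = 2.4523; ρ = a/6 = 0.4087
P₀ = 0.085665
Lq = P₀·a^c·ρ / (c!·(1−ρ)²) = 0.085665·217.46574·0.4087/(720·0.34963)
= 0.03025

Final: 0.03025


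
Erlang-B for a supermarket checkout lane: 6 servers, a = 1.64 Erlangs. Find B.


B(c,a) = (a^c/c!) / Σ_{k=0}^{c} a^k/k!
a^6/6! = 0.027023
Σ terms (k=0..6): 1.00000 + 1.64000 + 1.34480 + 0.73516 + 0.30141 + 0.09886 + 0.02702 = 5.147259
B = 0.027023/5.147259 = 0.005250

Final: 0.005250


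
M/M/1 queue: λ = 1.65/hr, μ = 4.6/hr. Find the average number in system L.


ρ = λ/μ = 1.65/4.6 = 0.3587
L = ρ/(1−ρ) = 0.3587/(1 − 0.3587) = 0.3587/0.6413 = 0.5593

Final: 0.5593


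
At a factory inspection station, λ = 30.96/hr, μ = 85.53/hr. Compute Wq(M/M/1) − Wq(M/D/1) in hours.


ρ = 30.96/85.53 = 0.3620
Wq(M/M/1) = ρ/(μ−λ) = 0.3620/54.57 = 0.006633 hr
Wq(M/D/1) = ρ/(2(μ−λ)) = 0.003317 hr
Savings = 0.006633 − 0.003317 = 0.003317 hr

Final: 0.003317 hr


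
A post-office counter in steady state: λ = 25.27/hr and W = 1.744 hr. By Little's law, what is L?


L = λW = 25.27·1.744 = 44.0709

Final: 44.0709


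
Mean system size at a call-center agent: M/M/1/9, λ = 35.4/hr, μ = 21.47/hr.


ρ = 35.4/21.47 = 1.6488
L = ρ[1 − (K+1)ρ^K + Kρ^(K+1)] / [(1−ρ)(1−ρ^(K+1))]
Numerator: 1.6488·(1 − 10·90.061870 + 9·148.495118) = 720.262821
Denominator: (-0.6488)·(-147.495118) = 95.696646
L = 720.262821/95.696646 = 7.5265

Final: 7.5265


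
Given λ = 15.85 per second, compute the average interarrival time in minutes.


Mean interarrival time = 1/λ = 1/15.85 second = 0.06309 second
In minutes: 0.06309 × 0.0166667 = 0.001052 min

Final: 0.001052 min


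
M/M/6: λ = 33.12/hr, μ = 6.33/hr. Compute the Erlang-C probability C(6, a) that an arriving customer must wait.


a = λ/μ = 5.2322; ρ = a/6 = 0.8720
P₀ = 0.003027 (from M/M/c formula)
C(c,a) = [a^c/(c!(1−ρ))]·P₀ = [20517.27637/(720·0.1280)]·0.003027
= 222.69266·0.003027 = 0.674027

Final: 0.674027


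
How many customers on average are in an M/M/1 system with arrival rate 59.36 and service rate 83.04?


ρ = λ/μ = 59.36/83.04 = 0.7148
L = ρ/(1−ρ) = 0.7148/(1 − 0.7148) = 0.7148/0.2852 = 2.5068

Final: 2.5068


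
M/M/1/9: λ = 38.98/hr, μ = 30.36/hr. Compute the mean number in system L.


ρ = 38.98/30.36 = 1.2839
L = ρ[1 − (K+1)ρ^K + Kρ^(K+1)] / [(1−ρ)(1−ρ^(K+1))]
Numerator: 1.2839·(1 − 10·9.481141 + 9·12.173086) = 20.217164
Denominator: (-0.2839)·(-11.173086) = 3.172332
L = 20.217164/3.172332 = 6.3730

Final: 6.3730


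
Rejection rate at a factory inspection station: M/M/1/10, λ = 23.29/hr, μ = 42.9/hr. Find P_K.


ρ = λ/μ = 23.29/42.9 = 0.5429
P_K = (1−ρ)ρ^K/(1−ρ^(K+1)) = (0.4571·0.002224)/(1 − 0.001207)
= 0.001017/0.998793 = 0.001018

Final: 0.001018


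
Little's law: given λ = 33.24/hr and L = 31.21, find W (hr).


W = L/λ = 31.21/33.24 = 0.9389 hr

Final: 0.9389 hr


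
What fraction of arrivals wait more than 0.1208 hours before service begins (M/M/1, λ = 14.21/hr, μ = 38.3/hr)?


ρ = 14.21/38.3 = 0.3710
P(Wq > t) = ρ·e^{−(μ−λ)t} = 0.3710·e^{−2.9101}
= 0.3710·0.054472 = 0.020210

Final: 0.020210


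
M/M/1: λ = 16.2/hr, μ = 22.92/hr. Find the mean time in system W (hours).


W = 1/(μ−λ) = 1/(22.92 − 16.2) = 1/6.72 = 0.1488 hr

Final: 0.1488 hr


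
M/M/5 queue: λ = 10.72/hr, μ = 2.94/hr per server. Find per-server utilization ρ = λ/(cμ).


ρ = λ/(cμ) = 10.72/(5·2.94) = 10.72/14.70 = 0.7293

Final: 0.7293


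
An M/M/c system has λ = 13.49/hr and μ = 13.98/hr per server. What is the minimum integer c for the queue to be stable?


Stability requires cμ > λ ⇔ c > λ/μ.
λ/μ = 13.49/13.98 = 0.9649
Minimum integer c = ⌊0.9649⌋ + 1 = 1
Check: 1·13.98 = 13.98 > 13.49, while 0·13.98 = 0.00 ≤ 13.49

Final: 1 servers


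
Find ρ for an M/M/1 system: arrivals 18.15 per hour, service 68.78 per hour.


ρ = λ/μ = 18.15/68.78 = 0.2639

Final: 0.2639


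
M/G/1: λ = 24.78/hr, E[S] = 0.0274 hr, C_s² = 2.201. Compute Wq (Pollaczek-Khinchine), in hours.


ρ = λ·E[S] = 24.78·0.0274 = 0.6790
E[S²] = E[S]²(1+C_s²) = 0.0274²·(1+2.201) = 0.002403
Wq = λ·E[S²]/(2(1−ρ)) = 24.78·0.002403/(2·0.3210) = 0.09275 hr

Final: 0.09275 hr


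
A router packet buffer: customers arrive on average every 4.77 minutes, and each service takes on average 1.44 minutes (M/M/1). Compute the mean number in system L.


λ = 60/4.77 = 12.5786 /hr
μ = 60/1.44 = 41.6667 /hr
ρ = λ/μ = 12.5786/41.6667 = 0.3019
L = ρ/(1−ρ) = 0.3019/0.6981 = 0.4324

Final: 0.4324


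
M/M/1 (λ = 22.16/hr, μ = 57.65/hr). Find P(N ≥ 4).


ρ = 22.16/57.65 = 0.3844
P(N ≥ n) = ρ^n = 0.3844^4 = 0.021831

Final: 0.021831


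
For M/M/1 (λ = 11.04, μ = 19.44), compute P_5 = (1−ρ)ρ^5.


ρ = 11.04/19.44 = 0.5679
P_n = (1−ρ)·ρ^n = (1 − 0.5679)·0.5679^5 = 0.4321·0.059070 = 0.025524

Final: 0.025524


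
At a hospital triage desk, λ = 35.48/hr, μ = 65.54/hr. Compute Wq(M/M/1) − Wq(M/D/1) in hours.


ρ = 35.48/65.54 = 0.5413
Wq(M/M/1) = ρ/(μ−λ) = 0.5413/30.06 = 0.01801 hr
Wq(M/D/1) = ρ/(2(μ−λ)) = 0.009004 hr
Savings = 0.01801 − 0.009004 = 0.009004 hr

Final: 0.009004 hr


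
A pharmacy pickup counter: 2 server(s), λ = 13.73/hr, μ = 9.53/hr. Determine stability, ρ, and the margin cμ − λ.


Total capacity cμ = 2·9.53 = 19.06/hr
ρ = λ/(cμ) = 13.73/19.06 = 0.7204
Stable ⇔ ρ < 1: YES
Spare capacity = cμ − λ = 19.06 − 13.73 = 5.33/hr

Final: ρ = 0.7204; stable; margin = 5.33/hr


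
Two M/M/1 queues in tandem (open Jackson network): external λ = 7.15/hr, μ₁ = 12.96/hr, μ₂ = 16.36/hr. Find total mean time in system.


Each node sees arrival rate λ = 7.15/hr (tandem ⇒ throughput preserved).
W₁ = 1/(μ₁−λ) = 1/(12.96−7.15) = 0.17212 hr
W₂ = 1/(μ₂−λ) = 1/(16.36−7.15) = 0.10858 hr
W_total = W₁ + W₂ = 0.17212 + 0.10858 = 0.28069 hr

Final: 0.28069 hr


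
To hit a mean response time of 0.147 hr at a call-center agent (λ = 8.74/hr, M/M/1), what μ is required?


W = 1/(μ−λ) ⇒ μ − λ = 1/W = 1/0.147 = 6.8027
μ = λ + 1/W = 8.74 + 6.8027 = 15.5427 per hr

Final: 15.5427 /hr


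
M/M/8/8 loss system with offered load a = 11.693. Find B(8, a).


B(c,a) = (a^c/c!) / Σ_{k=0}^{c} a^k/k!
a^8/8! = 8667.364762
Σ terms (k=0..8): 1.00000 + 11.69300 + 68.36312 + 266.45667 + 778.91947 + 1821.58106 + 3549.95789 + 5929.95109 + 8667.36476 = 21095.287066
B = 8667.364762/21095.287066 = 0.410867

Final: 0.410867


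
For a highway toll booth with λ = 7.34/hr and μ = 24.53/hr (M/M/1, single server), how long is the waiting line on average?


ρ = 7.34/24.53 = 0.2992
Lq = ρ²/(1−ρ) = 0.08954/0.7008 = 0.1278

Final: 0.1278


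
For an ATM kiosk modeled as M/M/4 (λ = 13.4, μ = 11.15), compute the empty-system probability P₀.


a = λ/μ = 13.4/11.15 = 1.2018; ρ = a/c = 0.3004
Σ_{k=0}^{3} a^k/k! (terms k=0..3) = 1.00000 + 1.20179 + 0.72215 + 0.28929 = 3.21324
Tail: a^4/(4!(1−ρ)) = 2.08603/(24·0.6996) = 0.12425
P₀ = 1/(3.21324 + 0.12425) = 1/3.33749 = 0.299626

Final: 0.299626


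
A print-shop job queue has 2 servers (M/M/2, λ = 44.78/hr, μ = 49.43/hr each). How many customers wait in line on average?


a = λ/μ = 0.9059; ρ = a/2 = 0.4530
P₀ = 0.376497
Lq = P₀·a^c·ρ / (c!·(1−ρ)²) = 0.376497·0.82070·0.4530/(2·0.29925)
= 0.23386

Final: 0.23386


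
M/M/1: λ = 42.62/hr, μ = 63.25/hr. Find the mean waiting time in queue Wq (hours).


ρ = 42.62/63.25 = 0.6738
Wq = ρ/(μ−λ) = 0.6738/(63.25 − 42.62) = 0.6738/20.63 = 0.03266 hr

Final: 0.03266 hr


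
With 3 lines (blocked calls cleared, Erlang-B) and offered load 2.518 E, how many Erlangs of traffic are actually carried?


B(3,2.518) = 0.284611 (Erlang-B)
Carried load = a(1 − B) = 2.518·(1 − 0.284611) = 2.518·0.715389 = 1.8013 E

Final: 1.8013 Erlangs


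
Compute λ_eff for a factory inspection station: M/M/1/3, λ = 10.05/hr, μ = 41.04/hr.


ρ = 0.2449; P_K = (1−ρ)ρ^3/(1−ρ^4) = 0.011129
λ_eff = λ(1 − P_K) = 10.05·(1 − 0.011129) = 10.05·0.988871 = 9.9382 /hr

Final: 9.9382 /hr


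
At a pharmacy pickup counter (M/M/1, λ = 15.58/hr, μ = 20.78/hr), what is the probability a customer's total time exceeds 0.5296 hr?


W ~ Exponential(μ−λ) for M/M/1.
μ − λ = 20.78 − 15.58 = 5.2000
P(W > t) = e^{−(μ−λ)t} = e^{−2.7539} = 0.063678

Final: 0.063678


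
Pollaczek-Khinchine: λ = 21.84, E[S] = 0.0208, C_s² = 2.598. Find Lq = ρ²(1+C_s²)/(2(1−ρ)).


ρ = λ·E[S] = 21.84·0.0208 = 0.4543
Lq = ρ²(1+C_s²)/(2(1−ρ)) = 0.2064·(1+2.598)/(2·0.5457)
= 0.2064·3.5980/1.0915 = 0.68028

Final: 0.68028


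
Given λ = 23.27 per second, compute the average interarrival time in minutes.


Mean interarrival time = 1/λ = 1/23.27 second = 0.04297 second
In minutes: 0.04297 × 0.0166667 = 0.0007162 min

Final: 0.0007162 min


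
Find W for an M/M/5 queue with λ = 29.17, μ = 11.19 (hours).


a = 2.6068; ρ = 0.5214; P₀ = 0.071548
Lq = P₀·a^c·ρ/(c!(1−ρ)²) = 0.16333
Wq = Lq/λ = 0.16333/29.17 = 0.005599 hr
W = Wq + 1/μ = 0.005599 + 0.08937 = 0.09496 hr

Final: 0.09496 hr


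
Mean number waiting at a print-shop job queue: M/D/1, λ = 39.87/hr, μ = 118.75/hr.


ρ = 39.87/118.75 = 0.3357
M/D/1: Lq = ρ²/(2(1−ρ)) = 0.1127/(2·0.6643) = 0.08485

Final: 0.08485


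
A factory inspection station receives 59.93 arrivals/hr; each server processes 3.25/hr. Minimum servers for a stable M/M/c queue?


Stability requires cμ > λ ⇔ c > λ/μ.
λ/μ = 59.93/3.25 = 18.4400
Minimum integer c = ⌊18.4400⌋ + 1 = 19
Check: 19·3.25 = 61.75 > 59.93, while 18·3.25 = 58.50 ≤ 59.93

Final: 19 servers


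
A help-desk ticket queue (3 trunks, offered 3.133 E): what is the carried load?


B(3,3.133) = 0.361805 (Erlang-B)
Carried load = a(1 − B) = 3.133·(1 − 0.361805) = 3.133·0.638195 = 1.9995 E

Final: 1.9995 Erlangs


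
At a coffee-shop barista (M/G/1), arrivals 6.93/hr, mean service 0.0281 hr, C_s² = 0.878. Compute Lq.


ρ = λ·E[S] = 6.93·0.0281 = 0.1947
Lq = ρ²(1+C_s²)/(2(1−ρ)) = 0.03792·(1+0.878)/(2·0.8053)
= 0.03792·1.8780/1.6105 = 0.04422

Final: 0.04422


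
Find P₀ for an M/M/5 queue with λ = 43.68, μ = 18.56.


a = λ/μ = 43.68/18.56 = 2.3534; ρ = a/c = 0.4707
Σ_{k=0}^{4} a^k/k! (terms k=0..4) = 1.00000 + 2.35345 + 2.76936 + 2.17251 + 1.27823 = 9.57355
Tail: a^5/(5!(1−ρ)) = 72.19769/(120·0.5293) = 1.13666
P₀ = 1/(9.57355 + 1.13666) = 1/10.71021 = 0.093369

Final: 0.093369


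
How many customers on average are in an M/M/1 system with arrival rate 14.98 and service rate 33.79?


ρ = λ/μ = 14.98/33.79 = 0.4433
L = ρ/(1−ρ) = 0.4433/(1 − 0.4433) = 0.4433/0.5567 = 0.7964

Final: 0.7964


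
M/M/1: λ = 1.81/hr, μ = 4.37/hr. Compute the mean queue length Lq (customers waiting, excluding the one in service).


ρ = 1.81/4.37 = 0.4142
Lq = ρ²/(1−ρ) = 0.1716/0.5858 = 0.2928

Final: 0.2928


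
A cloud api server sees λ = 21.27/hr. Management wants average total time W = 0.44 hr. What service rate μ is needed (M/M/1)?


W = 1/(μ−λ) ⇒ μ − λ = 1/W = 1/0.44 = 2.2727
μ = λ + 1/W = 21.27 + 2.2727 = 23.5427 per hr

Final: 23.5427 /hr


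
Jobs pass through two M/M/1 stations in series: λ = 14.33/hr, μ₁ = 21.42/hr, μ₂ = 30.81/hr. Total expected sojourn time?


Each node sees arrival rate λ = 14.33/hr (tandem ⇒ throughput preserved).
W₁ = 1/(μ₁−λ) = 1/(21.42−14.33) = 0.14104 hr
W₂ = 1/(μ₂−λ) = 1/(30.81−14.33) = 0.06068 hr
W_total = W₁ + W₂ = 0.14104 + 0.06068 = 0.20172 hr

Final: 0.20172 hr


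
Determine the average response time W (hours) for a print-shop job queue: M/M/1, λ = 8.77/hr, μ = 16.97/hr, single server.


W = 1/(μ−λ) = 1/(16.97 − 8.77) = 1/8.20 = 0.1220 hr

Final: 0.1220 hr


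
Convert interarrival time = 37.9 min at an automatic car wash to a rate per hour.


λ = 1/(interarrival time) in consistent units.
1 hour = 60 min, so λ = 60/37.9 = 1.5831 per hour

Final: 1.5831 /hr


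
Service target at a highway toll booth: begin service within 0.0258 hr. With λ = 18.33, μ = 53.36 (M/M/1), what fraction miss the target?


ρ = 18.33/53.36 = 0.3435
P(Wq > t) = ρ·e^{−(μ−λ)t} = 0.3435·e^{−0.9038}
= 0.3435·0.405038 = 0.139137

Final: 0.139137


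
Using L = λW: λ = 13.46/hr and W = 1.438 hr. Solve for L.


L = λW = 13.46·1.438 = 19.3555

Final: 19.3555


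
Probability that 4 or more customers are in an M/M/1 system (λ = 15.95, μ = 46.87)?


ρ = 15.95/46.87 = 0.3403
P(N ≥ n) = ρ^n = 0.3403^4 = 0.013411

Final: 0.013411


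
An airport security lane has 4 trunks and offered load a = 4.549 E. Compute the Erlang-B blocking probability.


B(c,a) = (a^c/c!) / Σ_{k=0}^{c} a^k/k!
a^4/4! = 17.842369
Σ terms (k=0..4): 1.00000 + 4.54900 + 10.34670 + 15.68905 + 17.84237 = 49.427116
B = 17.842369/49.427116 = 0.360983

Final: 0.360983


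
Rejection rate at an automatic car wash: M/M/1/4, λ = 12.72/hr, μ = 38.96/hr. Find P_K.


ρ = λ/μ = 12.72/38.96 = 0.3265
P_K = (1−ρ)ρ^K/(1−ρ^(K+1)) = (0.6735·0.011362)/(1 − 0.003710)
= 0.007653/0.996290 = 0.007681

Final: 0.007681


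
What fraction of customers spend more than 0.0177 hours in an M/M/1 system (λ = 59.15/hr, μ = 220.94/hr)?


W ~ Exponential(μ−λ) for M/M/1.
μ − λ = 220.94 − 59.15 = 161.7900
P(W > t) = e^{−(μ−λ)t} = e^{−2.8637} = 0.057058

Final: 0.057058


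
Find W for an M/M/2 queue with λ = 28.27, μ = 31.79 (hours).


a = 0.8893; ρ = 0.4446; P₀ = 0.384431
Lq = P₀·a^c·ρ/(c!(1−ρ)²) = 0.21913
Wq = Lq/λ = 0.21913/28.27 = 0.007751 hr
W = Wq + 1/μ = 0.007751 + 0.03146 = 0.03921 hr

Final: 0.03921 hr


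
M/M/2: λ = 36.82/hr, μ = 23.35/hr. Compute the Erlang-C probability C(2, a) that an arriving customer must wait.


a = λ/μ = 1.5769; ρ = a/2 = 0.7884
P₀ = 0.118295 (from M/M/c formula)
C(c,a) = [a^c/(c!(1−ρ))]·P₀ = [2.48653/(2·0.2116)]·0.118295
= 5.87657·0.118295 = 0.695169

Final: 0.695169


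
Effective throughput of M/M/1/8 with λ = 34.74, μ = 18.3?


ρ = 1.8984; P_K = (1−ρ)ρ^8/(1−ρ^9) = 0.474712
λ_eff = λ(1 − P_K) = 34.74·(1 − 0.474712) = 34.74·0.525288 = 18.2485 /hr

Final: 18.2485 /hr


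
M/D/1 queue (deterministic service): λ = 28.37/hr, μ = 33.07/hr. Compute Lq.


ρ = 28.37/33.07 = 0.8579
M/D/1: Lq = ρ²/(2(1−ρ)) = 0.7360/(2·0.1421) = 2.58915

Final: 2.58915


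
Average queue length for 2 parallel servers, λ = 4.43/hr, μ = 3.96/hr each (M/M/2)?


a = λ/μ = 1.1187; ρ = a/2 = 0.5593
P₀ = 0.282591
Lq = P₀·a^c·ρ / (c!·(1−ρ)²) = 0.282591·1.25146·0.5593/(2·0.19418)
= 0.50936

Final: 0.50936


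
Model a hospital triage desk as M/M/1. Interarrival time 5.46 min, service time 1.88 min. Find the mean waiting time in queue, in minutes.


λ = 60/5.46 = 10.9890 /hr
μ = 60/1.88 = 31.9149 /hr
ρ = λ/μ = 10.9890/31.9149 = 0.3443
Wq = ρ/(μ−λ) = 0.3443/(31.9149−10.9890) = 0.01645 hr
In minutes: 0.01645·60 = 0.9873 min

Final: 0.9873 min


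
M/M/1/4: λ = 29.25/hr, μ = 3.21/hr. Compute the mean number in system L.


ρ = 29.25/3.21 = 9.1121
L = ρ[1 − (K+1)ρ^K + Kρ^(K+1)] / [(1−ρ)(1−ρ^(K+1))]
Numerator: 9.1121·(1 − 5·6894.191649 + 4·62820.905217) = 1975638.514528
Denominator: (-8.1121)·(-62819.905217) = 509604.464749
L = 1975638.514528/509604.464749 = 3.8768

Final: 3.8768


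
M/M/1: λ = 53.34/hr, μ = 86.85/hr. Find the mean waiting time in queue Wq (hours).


ρ = 53.34/86.85 = 0.6142
Wq = ρ/(μ−λ) = 0.6142/(86.85 − 53.34) = 0.6142/33.51 = 0.01833 hr

Final: 0.01833 hr


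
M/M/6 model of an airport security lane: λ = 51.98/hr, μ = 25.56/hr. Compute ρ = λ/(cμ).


ρ = λ/(cμ) = 51.98/(6·25.56) = 51.98/153.36 = 0.3389

Final: 0.3389


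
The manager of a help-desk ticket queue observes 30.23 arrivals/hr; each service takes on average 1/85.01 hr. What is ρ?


ρ = λ/μ = 30.23/85.01 = 0.3556

Final: 0.3556


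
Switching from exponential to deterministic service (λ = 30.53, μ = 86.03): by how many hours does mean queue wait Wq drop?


ρ = 30.53/86.03 = 0.3549
Wq(M/M/1) = ρ/(μ−λ) = 0.3549/55.50 = 0.006394 hr
Wq(M/D/1) = ρ/(2(μ−λ)) = 0.003197 hr
Savings = 0.006394 − 0.003197 = 0.003197 hr

Final: 0.003197 hr


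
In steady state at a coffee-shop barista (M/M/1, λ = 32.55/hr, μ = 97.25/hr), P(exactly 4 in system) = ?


ρ = 32.55/97.25 = 0.3347
P_n = (1−ρ)·ρ^n = (1 − 0.3347)·0.3347^4 = 0.6653·0.012550 = 0.008349

Final: 0.008349


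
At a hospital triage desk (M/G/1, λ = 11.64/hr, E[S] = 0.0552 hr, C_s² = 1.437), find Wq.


ρ = λ·E[S] = 11.64·0.0552 = 0.6425
E[S²] = E[S]²(1+C_s²) = 0.0552²·(1+1.437) = 0.007426
Wq = λ·E[S²]/(2(1−ρ)) = 11.64·0.007426/(2·0.3575) = 0.12090 hr

Final: 0.12090 hr


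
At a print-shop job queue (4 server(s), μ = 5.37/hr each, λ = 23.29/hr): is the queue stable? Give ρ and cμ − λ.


Total capacity cμ = 4·5.37 = 21.48/hr
ρ = λ/(cμ) = 23.29/21.48 = 1.0843
Stable ⇔ ρ < 1: NO
Spare capacity = cμ − λ = 21.48 − 23.29 = -1.81/hr

Final: ρ = 1.0843; unstable; margin = -1.81/hr


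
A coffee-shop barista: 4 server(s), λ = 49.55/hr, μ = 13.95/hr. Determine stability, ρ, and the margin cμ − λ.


Total capacity cμ = 4·13.95 = 55.80/hr
ρ = λ/(cμ) = 49.55/55.80 = 0.8880
Stable ⇔ ρ < 1: YES
Spare capacity = cμ − λ = 55.80 − 49.55 = 6.25/hr

Final: ρ = 0.8880; stable; margin = 6.25/hr


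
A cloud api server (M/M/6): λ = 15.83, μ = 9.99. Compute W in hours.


a = 1.5846; ρ = 0.2641; P₀ = 0.204961
Lq = P₀·a^c·ρ/(c!(1−ρ)²) = 0.002198
Wq = Lq/λ = 0.002198/15.83 = 0.0001388 hr
W = Wq + 1/μ = 0.0001388 + 0.10010 = 0.10024 hr

Final: 0.10024 hr


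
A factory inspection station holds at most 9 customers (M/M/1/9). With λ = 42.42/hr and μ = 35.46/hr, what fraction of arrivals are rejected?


ρ = λ/μ = 42.42/35.46 = 1.1963
P_K = (1−ρ)ρ^K/(1−ρ^(K+1)) = (-0.1963·5.017500)/(1 − 6.002323)
= -0.984822/-5.002323 = 0.196873

Final: 0.196873


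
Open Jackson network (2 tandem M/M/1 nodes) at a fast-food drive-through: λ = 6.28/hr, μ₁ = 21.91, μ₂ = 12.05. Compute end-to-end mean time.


Each node sees arrival rate λ = 6.28/hr (tandem ⇒ throughput preserved).
W₁ = 1/(μ₁−λ) = 1/(21.91−6.28) = 0.06398 hr
W₂ = 1/(μ₂−λ) = 1/(12.05−6.28) = 0.17331 hr
W_total = W₁ + W₂ = 0.06398 + 0.17331 = 0.23729 hr

Final: 0.23729 hr


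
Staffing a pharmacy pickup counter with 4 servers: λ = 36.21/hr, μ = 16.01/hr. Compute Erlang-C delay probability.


a = λ/μ = 2.2617; ρ = a/4 = 0.5654
P₀ = 0.097499 (from M/M/c formula)
C(c,a) = [a^c/(c!(1−ρ))]·P₀ = [26.16669/(24·0.4346)]·0.097499
= 2.50886·0.097499 = 0.244612

Final: 0.244612


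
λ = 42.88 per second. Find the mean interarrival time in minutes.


Mean interarrival time = 1/λ = 1/42.88 second = 0.02332 second
In minutes: 0.02332 × 0.0166667 = 0.0003887 min

Final: 0.0003887 min


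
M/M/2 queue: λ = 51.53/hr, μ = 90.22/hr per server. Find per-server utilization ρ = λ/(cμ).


ρ = λ/(cμ) = 51.53/(2·90.22) = 51.53/180.44 = 0.2856

Final: 0.2856


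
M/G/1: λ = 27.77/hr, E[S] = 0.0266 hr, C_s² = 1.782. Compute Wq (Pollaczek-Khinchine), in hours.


ρ = λ·E[S] = 27.77·0.0266 = 0.7387
E[S²] = E[S]²(1+C_s²) = 0.0266²·(1+1.782) = 0.001968
Wq = λ·E[S²]/(2(1−ρ)) = 27.77·0.001968/(2·0.2613) = 0.10459 hr

Final: 0.10459 hr


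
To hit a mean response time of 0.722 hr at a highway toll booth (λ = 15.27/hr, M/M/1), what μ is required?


W = 1/(μ−λ) ⇒ μ − λ = 1/W = 1/0.722 = 1.3850
μ = λ + 1/W = 15.27 + 1.3850 = 16.6550 per hr

Final: 16.6550 /hr


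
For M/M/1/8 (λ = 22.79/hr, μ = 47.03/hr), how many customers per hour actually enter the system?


ρ = 0.4846; P_K = (1−ρ)ρ^8/(1−ρ^9) = 0.001569
λ_eff = λ(1 − P_K) = 22.79·(1 − 0.001569) = 22.79·0.998431 = 22.7542 /hr

Final: 22.7542 /hr


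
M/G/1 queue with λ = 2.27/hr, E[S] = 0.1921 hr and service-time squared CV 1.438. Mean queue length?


ρ = λ·E[S] = 2.27·0.1921 = 0.4361
Lq = ρ²(1+C_s²)/(2(1−ρ)) = 0.1902·(1+1.438)/(2·0.5639)
= 0.1902·2.4380/1.1279 = 0.41104

Final: 0.41104


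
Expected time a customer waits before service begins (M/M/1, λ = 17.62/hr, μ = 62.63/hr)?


ρ = 17.62/62.63 = 0.2813
Wq = ρ/(μ−λ) = 0.2813/(62.63 − 17.62) = 0.2813/45.01 = 0.006250 hr

Final: 0.006250 hr


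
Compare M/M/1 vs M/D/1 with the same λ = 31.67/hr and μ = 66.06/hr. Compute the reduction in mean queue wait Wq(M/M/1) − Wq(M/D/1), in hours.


ρ = 31.67/66.06 = 0.4794
Wq(M/M/1) = ρ/(μ−λ) = 0.4794/34.39 = 0.01394 hr
Wq(M/D/1) = ρ/(2(μ−λ)) = 0.006970 hr
Savings = 0.01394 − 0.006970 = 0.006970 hr

Final: 0.006970 hr


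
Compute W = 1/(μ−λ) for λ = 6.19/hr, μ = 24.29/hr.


W = 1/(μ−λ) = 1/(24.29 − 6.19) = 1/18.10 = 0.05525 hr

Final: 0.05525 hr


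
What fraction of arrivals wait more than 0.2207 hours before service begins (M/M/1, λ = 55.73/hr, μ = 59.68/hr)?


ρ = 55.73/59.68 = 0.9338
P(Wq > t) = ρ·e^{−(μ−λ)t} = 0.9338·e^{−0.8718}
= 0.9338·0.418213 = 0.390533

Final: 0.390533


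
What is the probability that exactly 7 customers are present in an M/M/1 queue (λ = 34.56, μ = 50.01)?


ρ = 34.56/50.01 = 0.6911
P_n = (1−ρ)·ρ^n = (1 − 0.6911)·0.6911^7 = 0.3089·0.075269 = 0.023254

Final: 0.023254


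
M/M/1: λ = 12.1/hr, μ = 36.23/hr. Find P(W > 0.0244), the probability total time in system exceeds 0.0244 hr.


W ~ Exponential(μ−λ) for M/M/1.
μ − λ = 36.23 − 12.1 = 24.1300
P(W > t) = e^{−(μ−λ)t} = e^{−0.5888} = 0.555008

Final: 0.555008


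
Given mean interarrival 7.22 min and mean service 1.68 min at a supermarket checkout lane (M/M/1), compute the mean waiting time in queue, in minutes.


λ = 60/7.22 = 8.3102 /hr
μ = 60/1.68 = 35.7143 /hr
ρ = λ/μ = 8.3102/35.7143 = 0.2327
Wq = ρ/(μ−λ) = 0.2327/(35.7143−8.3102) = 0.008491 hr
In minutes: 0.008491·60 = 0.5095 min

Final: 0.5095 min


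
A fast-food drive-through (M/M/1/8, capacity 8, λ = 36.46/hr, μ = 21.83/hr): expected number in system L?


ρ = 36.46/21.83 = 1.6702
L = ρ[1 − (K+1)ρ^K + Kρ^(K+1)] / [(1−ρ)(1−ρ^(K+1))]
Numerator: 1.6702·(1 − 9·60.548506 + 8·101.126822) = 442.727654
Denominator: (-0.6702)·(-100.126822) = 67.102858
L = 442.727654/67.102858 = 6.5977

Final: 6.5977


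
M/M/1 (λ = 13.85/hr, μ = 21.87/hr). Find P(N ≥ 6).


ρ = 13.85/21.87 = 0.6333
P(N ≥ n) = ρ^n = 0.6333^6 = 0.064507

Final: 0.064507


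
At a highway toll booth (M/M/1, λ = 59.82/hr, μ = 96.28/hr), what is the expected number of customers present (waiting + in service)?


ρ = λ/μ = 59.82/96.28 = 0.6213
L = ρ/(1−ρ) = 0.6213/(1 − 0.6213) = 0.6213/0.3787 = 1.6407

Final: 1.6407


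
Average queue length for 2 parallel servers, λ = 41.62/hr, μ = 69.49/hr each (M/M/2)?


a = λ/μ = 0.5989; ρ = a/2 = 0.2995
P₀ = 0.539092
Lq = P₀·a^c·ρ / (c!·(1−ρ)²) = 0.539092·0.35872·0.2995/(2·0.49075)
= 0.05900

Final: 0.05900


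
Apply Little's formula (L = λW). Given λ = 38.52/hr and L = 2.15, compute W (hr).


W = L/λ = 2.15/38.52 = 0.05582 hr

Final: 0.05582 hr


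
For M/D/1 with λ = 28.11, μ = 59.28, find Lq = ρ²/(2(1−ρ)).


ρ = 28.11/59.28 = 0.4742
M/D/1: Lq = ρ²/(2(1−ρ)) = 0.2249/(2·0.5258) = 0.21382

Final: 0.21382


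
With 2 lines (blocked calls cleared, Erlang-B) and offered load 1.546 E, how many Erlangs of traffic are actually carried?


B(2,1.546) = 0.319444 (Erlang-B)
Carried load = a(1 − B) = 1.546·(1 − 0.319444) = 1.546·0.680556 = 1.0521 E

Final: 1.0521 Erlangs


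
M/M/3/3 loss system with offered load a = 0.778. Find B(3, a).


B(c,a) = (a^c/c!) / Σ_{k=0}^{c} a^k/k!
a^3/3! = 0.078485
Σ terms (k=0..3): 1.00000 + 0.77800 + 0.30264 + 0.07849 = 2.159127
B = 0.078485/2.159127 = 0.036350

Final: 0.036350


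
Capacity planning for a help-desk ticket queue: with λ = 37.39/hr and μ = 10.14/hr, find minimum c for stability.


Stability requires cμ > λ ⇔ c > λ/μ.
λ/μ = 37.39/10.14 = 3.6874
Minimum integer c = ⌊3.6874⌋ + 1 = 4
Check: 4·10.14 = 40.56 > 37.39, while 3·10.14 = 30.42 ≤ 37.39

Final: 4 servers


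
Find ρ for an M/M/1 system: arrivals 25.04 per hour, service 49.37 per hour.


ρ = λ/μ = 25.04/49.37 = 0.5072

Final: 0.5072


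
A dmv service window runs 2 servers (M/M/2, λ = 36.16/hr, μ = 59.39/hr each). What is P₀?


a = λ/μ = 36.16/59.39 = 0.6089; ρ = a/c = 0.3044
Σ_{k=0}^{1} a^k/k! (terms k=0..1) = 1.00000 + 0.60886 = 1.60886
Tail: a^2/(2!(1−ρ)) = 0.37071/(2·0.6956) = 0.26648
P₀ = 1/(1.60886 + 0.26648) = 1/1.87533 = 0.533239

Final: 0.533239


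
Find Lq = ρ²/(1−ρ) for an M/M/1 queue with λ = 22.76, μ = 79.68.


ρ = 22.76/79.68 = 0.2856
Lq = ρ²/(1−ρ) = 0.08159/0.7144 = 0.1142

Final: 0.1142


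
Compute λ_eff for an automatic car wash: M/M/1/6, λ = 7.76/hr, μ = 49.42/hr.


ρ = 0.1570; P_K = (1−ρ)ρ^6/(1−ρ^7) = 0.00001263
λ_eff = λ(1 − P_K) = 7.76·(1 − 0.00001263) = 7.76·0.999987 = 7.7599 /hr

Final: 7.7599 /hr


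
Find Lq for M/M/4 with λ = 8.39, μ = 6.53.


a = λ/μ = 1.2848; ρ = a/4 = 0.3212
P₀ = 0.275404
Lq = P₀·a^c·ρ / (c!·(1−ρ)²) = 0.275404·2.72518·0.3212/(24·0.46076)
= 0.02180

Final: 0.02180


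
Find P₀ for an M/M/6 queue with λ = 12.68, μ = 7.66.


a = λ/μ = 12.68/7.66 = 1.6554; ρ = a/c = 0.2759
Σ_{k=0}^{5} a^k/k! (terms k=0..5) = 1.00000 + 1.65535 + 1.37010 + 0.75600 + 0.31286 + 0.10358 = 5.19788
Tail: a^6/(6!(1−ρ)) = 20.57514/(720·0.7241) = 0.03946
P₀ = 1/(5.19788 + 0.03946) = 1/5.23735 = 0.190936

Final: 0.190936


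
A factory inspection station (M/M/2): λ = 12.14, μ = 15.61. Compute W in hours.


a = 0.7777; ρ = 0.3889; P₀ = 0.440037
Lq = P₀·a^c·ρ/(c!(1−ρ)²) = 0.13854
Wq = Lq/λ = 0.13854/12.14 = 0.01141 hr
W = Wq + 1/μ = 0.01141 + 0.06406 = 0.07547 hr

Final: 0.07547 hr


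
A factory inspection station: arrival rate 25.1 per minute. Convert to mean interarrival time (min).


Mean interarrival time = 1/λ = 1/25.1 minute = 0.03984 minute
In minutes: 0.03984 × 1 = 0.03984 min

Final: 0.03984 min


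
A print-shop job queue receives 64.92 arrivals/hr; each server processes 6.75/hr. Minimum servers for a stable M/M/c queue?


Stability requires cμ > λ ⇔ c > λ/μ.
λ/μ = 64.92/6.75 = 9.6178
Minimum integer c = ⌊9.6178⌋ + 1 = 10
Check: 10·6.75 = 67.50 > 64.92, while 9·6.75 = 60.75 ≤ 64.92

Final: 10 servers


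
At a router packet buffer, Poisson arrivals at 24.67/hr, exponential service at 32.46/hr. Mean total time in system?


W = 1/(μ−λ) = 1/(32.46 − 24.67) = 1/7.79 = 0.1284 hr

Final: 0.1284 hr


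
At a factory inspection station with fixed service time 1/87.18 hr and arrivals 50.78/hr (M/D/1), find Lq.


ρ = 50.78/87.18 = 0.5825
M/D/1: Lq = ρ²/(2(1−ρ)) = 0.3393/(2·0.4175) = 0.40629

Final: 0.40629


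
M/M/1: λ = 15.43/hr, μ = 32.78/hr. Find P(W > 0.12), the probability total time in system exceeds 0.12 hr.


W ~ Exponential(μ−λ) for M/M/1.
μ − λ = 32.78 − 15.43 = 17.3500
P(W > t) = e^{−(μ−λ)t} = e^{−2.0820} = 0.124681

Final: 0.124681


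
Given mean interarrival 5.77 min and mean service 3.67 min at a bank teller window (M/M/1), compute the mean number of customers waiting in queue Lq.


λ = 60/5.77 = 10.3986 /hr
μ = 60/3.67 = 16.3488 /hr
ρ = λ/μ = 10.3986/16.3488 = 0.6360
Lq = ρ²/(1−ρ) = 0.4046/0.3640 = 1.1116

Final: 1.1116


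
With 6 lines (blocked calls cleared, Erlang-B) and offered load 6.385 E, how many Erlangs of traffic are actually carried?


B(6,6.385) = 0.291406 (Erlang-B)
Carried load = a(1 − B) = 6.385·(1 − 0.291406) = 6.385·0.708594 = 4.5244 E

Final: 4.5244 Erlangs


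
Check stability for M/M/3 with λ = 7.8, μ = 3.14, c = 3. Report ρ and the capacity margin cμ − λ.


Total capacity cμ = 3·3.14 = 9.42/hr
ρ = λ/(cμ) = 7.8/9.42 = 0.8280
Stable ⇔ ρ < 1: YES
Spare capacity = cμ − λ = 9.42 − 7.8 = 1.62/hr

Final: ρ = 0.8280; stable; margin = 1.62/hr


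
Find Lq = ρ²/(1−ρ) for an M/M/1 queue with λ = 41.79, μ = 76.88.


ρ = 41.79/76.88 = 0.5436
Lq = ρ²/(1−ρ) = 0.2955/0.4564 = 0.6474

Final: 0.6474


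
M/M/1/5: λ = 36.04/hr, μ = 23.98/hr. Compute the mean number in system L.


ρ = 36.04/23.98 = 1.5029
L = ρ[1 − (K+1)ρ^K + Kρ^(K+1)] / [(1−ρ)(1−ρ^(K+1))]
Numerator: 1.5029·(1 − 6·7.667928 + 5·11.524275) = 18.957534
Denominator: (-0.5029)·(-10.524275) = 5.292859
L = 18.957534/5.292859 = 3.5817

Final: 3.5817


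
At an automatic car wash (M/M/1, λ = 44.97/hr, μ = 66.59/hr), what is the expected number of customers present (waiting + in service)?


ρ = λ/μ = 44.97/66.59 = 0.6753
L = ρ/(1−ρ) = 0.6753/(1 − 0.6753) = 0.6753/0.3247 = 2.0800

Final: 2.0800


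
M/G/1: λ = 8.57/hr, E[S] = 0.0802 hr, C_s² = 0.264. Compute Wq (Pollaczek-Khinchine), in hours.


ρ = λ·E[S] = 8.57·0.0802 = 0.6873
E[S²] = E[S]²(1+C_s²) = 0.0802²·(1+0.264) = 0.008130
Wq = λ·E[S²]/(2(1−ρ)) = 8.57·0.008130/(2·0.3127) = 0.11141 hr

Final: 0.11141 hr


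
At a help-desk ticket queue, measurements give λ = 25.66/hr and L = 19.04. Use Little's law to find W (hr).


W = L/λ = 19.04/25.66 = 0.7420 hr

Final: 0.7420 hr


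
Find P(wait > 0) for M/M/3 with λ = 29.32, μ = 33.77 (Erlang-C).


a = λ/μ = 0.8682; ρ = a/3 = 0.2894
P₀ = 0.416903 (from M/M/c formula)
C(c,a) = [a^c/(c!(1−ρ))]·P₀ = [0.65448/(6·0.7106)]·0.416903
= 0.15351·0.416903 = 0.063997

Final: 0.063997


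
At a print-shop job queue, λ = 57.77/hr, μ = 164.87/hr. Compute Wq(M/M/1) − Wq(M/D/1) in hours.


ρ = 57.77/164.87 = 0.3504
Wq(M/M/1) = ρ/(μ−λ) = 0.3504/107.10 = 0.003272 hr
Wq(M/D/1) = ρ/(2(μ−λ)) = 0.001636 hr
Savings = 0.003272 − 0.001636 = 0.001636 hr

Final: 0.001636 hr


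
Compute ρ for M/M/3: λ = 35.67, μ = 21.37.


ρ = λ/(cμ) = 35.67/(3·21.37) = 35.67/64.11 = 0.5564

Final: 0.5564


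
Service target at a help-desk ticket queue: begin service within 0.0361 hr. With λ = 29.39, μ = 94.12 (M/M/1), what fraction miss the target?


ρ = 29.39/94.12 = 0.3123
P(Wq > t) = ρ·e^{−(μ−λ)t} = 0.3123·e^{−2.3368}
= 0.3123·0.096641 = 0.030177

Final: 0.030177


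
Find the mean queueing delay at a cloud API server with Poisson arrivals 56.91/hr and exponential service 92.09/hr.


ρ = 56.91/92.09 = 0.6180
Wq = ρ/(μ−λ) = 0.6180/(92.09 − 56.91) = 0.6180/35.18 = 0.01757 hr

Final: 0.01757 hr


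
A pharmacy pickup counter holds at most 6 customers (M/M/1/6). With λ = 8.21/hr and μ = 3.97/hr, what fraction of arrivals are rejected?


ρ = λ/μ = 8.21/3.97 = 2.0680
P_K = (1−ρ)ρ^K/(1−ρ^(K+1)) = (-1.0680·78.219656)/(1 − 161.759037)
= -83.539381/-160.759037 = 0.519656

Final: 0.519656


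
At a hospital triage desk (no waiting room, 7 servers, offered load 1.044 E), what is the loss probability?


B(c,a) = (a^c/c!) / Σ_{k=0}^{c} a^k/k!
a^7/7! = 0.0002682
Σ terms (k=0..7): 1.00000 + 1.04400 + 0.54497 + 0.18965 + 0.04950 + 0.01034 + 0.001798 + 0.0002682 = 2.840517
B = 0.0002682/2.840517 = 0.00009442

Final: 0.00009442


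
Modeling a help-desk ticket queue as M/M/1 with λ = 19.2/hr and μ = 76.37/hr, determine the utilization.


ρ = λ/μ = 19.2/76.37 = 0.2514

Final: 0.2514


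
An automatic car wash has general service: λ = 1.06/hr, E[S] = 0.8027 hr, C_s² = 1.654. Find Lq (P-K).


ρ = λ·E[S] = 1.06·0.8027 = 0.8509
Lq = ρ²(1+C_s²)/(2(1−ρ)) = 0.7240·(1+1.654)/(2·0.1491)
= 0.7240·2.6540/0.2983 = 6.44171

Final: 6.44171


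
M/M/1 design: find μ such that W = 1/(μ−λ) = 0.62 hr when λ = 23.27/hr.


W = 1/(μ−λ) ⇒ μ − λ = 1/W = 1/0.62 = 1.6129
μ = λ + 1/W = 23.27 + 1.6129 = 24.8829 per hr

Final: 24.8829 /hr


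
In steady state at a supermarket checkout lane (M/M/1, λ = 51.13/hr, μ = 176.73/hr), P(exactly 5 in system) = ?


ρ = 51.13/176.73 = 0.2893
P_n = (1−ρ)·ρ^n = (1 − 0.2893)·0.2893^5 = 0.7107·0.002027 = 0.001440

Final: 0.001440


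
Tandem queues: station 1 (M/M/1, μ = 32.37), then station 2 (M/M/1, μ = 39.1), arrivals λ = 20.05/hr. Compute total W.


Each node sees arrival rate λ = 20.05/hr (tandem ⇒ throughput preserved).
W₁ = 1/(μ₁−λ) = 1/(32.37−20.05) = 0.08117 hr
W₂ = 1/(μ₂−λ) = 1/(39.1−20.05) = 0.05249 hr
W_total = W₁ + W₂ = 0.08117 + 0.05249 = 0.13366 hr

Final: 0.13366 hr


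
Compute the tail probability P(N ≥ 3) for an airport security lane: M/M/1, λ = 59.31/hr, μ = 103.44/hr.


ρ = 59.31/103.44 = 0.5734
P(N ≥ n) = ρ^n = 0.5734^3 = 0.188503

Final: 0.188503


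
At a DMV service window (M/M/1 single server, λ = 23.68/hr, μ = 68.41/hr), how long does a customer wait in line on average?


ρ = 23.68/68.41 = 0.3461
Wq = ρ/(μ−λ) = 0.3461/(68.41 − 23.68) = 0.3461/44.73 = 0.007739 hr

Final: 0.007739 hr


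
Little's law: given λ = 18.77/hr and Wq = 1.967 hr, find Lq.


Lq = λWq = 18.77·1.967 = 36.9206

Final: 36.9206


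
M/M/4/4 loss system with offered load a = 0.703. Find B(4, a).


B(c,a) = (a^c/c!) / Σ_{k=0}^{c} a^k/k!
a^4/4! = 0.010177
Σ terms (k=0..4): 1.00000 + 0.70300 + 0.24710 + 0.05790 + 0.01018 = 2.018186
B = 0.010177/2.018186 = 0.005043

Final: 0.005043


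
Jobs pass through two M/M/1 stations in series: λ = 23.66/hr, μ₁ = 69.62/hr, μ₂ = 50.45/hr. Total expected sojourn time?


Each node sees arrival rate λ = 23.66/hr (tandem ⇒ throughput preserved).
W₁ = 1/(μ₁−λ) = 1/(69.62−23.66) = 0.02176 hr
W₂ = 1/(μ₂−λ) = 1/(50.45−23.66) = 0.03733 hr
W_total = W₁ + W₂ = 0.02176 + 0.03733 = 0.05909 hr

Final: 0.05909 hr


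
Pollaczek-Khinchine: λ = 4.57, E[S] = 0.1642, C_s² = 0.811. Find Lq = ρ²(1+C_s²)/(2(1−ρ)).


ρ = λ·E[S] = 4.57·0.1642 = 0.7504
Lq = ρ²(1+C_s²)/(2(1−ρ)) = 0.5631·(1+0.811)/(2·0.2496)
= 0.5631·1.8110/0.4992 = 2.04274

Final: 2.04274


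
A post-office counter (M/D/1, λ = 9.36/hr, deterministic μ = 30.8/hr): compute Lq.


ρ = 9.36/30.8 = 0.3039
M/D/1: Lq = ρ²/(2(1−ρ)) = 0.09235/(2·0.6961) = 0.06634

Final: 0.06634


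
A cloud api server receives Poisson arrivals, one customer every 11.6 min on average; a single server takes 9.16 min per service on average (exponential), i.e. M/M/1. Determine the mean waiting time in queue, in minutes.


λ = 60/11.6 = 5.1724 /hr
μ = 60/9.16 = 6.5502 /hr
ρ = λ/μ = 5.1724/6.5502 = 0.7897
Wq = ρ/(μ−λ) = 0.7897/(6.5502−5.1724) = 0.57313 hr
In minutes: 0.57313·60 = 34.388 min

Final: 34.388 min


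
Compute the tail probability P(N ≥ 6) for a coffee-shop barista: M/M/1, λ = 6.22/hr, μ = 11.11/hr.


ρ = 6.22/11.11 = 0.5599
P(N ≥ n) = ρ^n = 0.5599^6 = 0.030793

Final: 0.030793


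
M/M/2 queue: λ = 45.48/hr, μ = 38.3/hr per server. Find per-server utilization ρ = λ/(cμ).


ρ = λ/(cμ) = 45.48/(2·38.3) = 45.48/76.60 = 0.5937

Final: 0.5937


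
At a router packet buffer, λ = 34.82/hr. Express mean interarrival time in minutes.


Mean interarrival time = 1/λ = 1/34.82 hour = 0.02872 hour
In minutes: 0.02872 × 60 = 1.7231 min

Final: 1.7231 min


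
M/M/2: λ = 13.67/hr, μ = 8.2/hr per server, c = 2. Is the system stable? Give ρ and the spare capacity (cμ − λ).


Total capacity cμ = 2·8.2 = 16.40/hr
ρ = λ/(cμ) = 13.67/16.40 = 0.8335
Stable ⇔ ρ < 1: YES
Spare capacity = cμ − λ = 16.40 − 13.67 = 2.73/hr

Final: ρ = 0.8335; stable; margin = 2.73/hr


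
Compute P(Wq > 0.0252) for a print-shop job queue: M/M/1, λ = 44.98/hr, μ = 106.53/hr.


ρ = 44.98/106.53 = 0.4222
P(Wq > t) = ρ·e^{−(μ−λ)t} = 0.4222·e^{−1.5511}
= 0.4222·0.212023 = 0.089522

Final: 0.089522


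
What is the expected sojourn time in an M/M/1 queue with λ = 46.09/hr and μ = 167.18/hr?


W = 1/(μ−λ) = 1/(167.18 − 46.09) = 1/121.09 = 0.008258 hr

Final: 0.008258 hr


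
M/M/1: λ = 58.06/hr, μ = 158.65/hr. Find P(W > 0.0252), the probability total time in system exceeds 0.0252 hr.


W ~ Exponential(μ−λ) for M/M/1.
μ − λ = 158.65 − 58.06 = 100.5900
P(W > t) = e^{−(μ−λ)t} = e^{−2.5349} = 0.079272

Final: 0.079272


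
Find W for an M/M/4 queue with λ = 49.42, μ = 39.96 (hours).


a = 1.2367; ρ = 0.3092; P₀ = 0.289196
Lq = P₀·a^c·ρ/(c!(1−ρ)²) = 0.01826
Wq = Lq/λ = 0.01826/49.42 = 0.0003696 hr
W = Wq + 1/μ = 0.0003696 + 0.02503 = 0.02539 hr

Final: 0.02539 hr


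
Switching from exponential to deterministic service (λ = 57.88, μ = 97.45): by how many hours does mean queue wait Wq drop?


ρ = 57.88/97.45 = 0.5939
Wq(M/M/1) = ρ/(μ−λ) = 0.5939/39.57 = 0.01501 hr
Wq(M/D/1) = ρ/(2(μ−λ)) = 0.007505 hr
Savings = 0.01501 − 0.007505 = 0.007505 hr

Final: 0.007505 hr


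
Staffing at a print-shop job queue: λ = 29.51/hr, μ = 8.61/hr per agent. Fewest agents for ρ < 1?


Stability requires cμ > λ ⇔ c > λ/μ.
λ/μ = 29.51/8.61 = 3.4274
Minimum integer c = ⌊3.4274⌋ + 1 = 4
Check: 4·8.61 = 34.44 > 29.51, while 3·8.61 = 25.83 ≤ 29.51

Final: 4 servers


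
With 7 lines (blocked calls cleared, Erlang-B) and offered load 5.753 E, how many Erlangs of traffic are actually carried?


B(7,5.753) = 0.168960 (Erlang-B)
Carried load = a(1 − B) = 5.753·(1 − 0.168960) = 5.753·0.831040 = 4.7810 E

Final: 4.7810 Erlangs
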